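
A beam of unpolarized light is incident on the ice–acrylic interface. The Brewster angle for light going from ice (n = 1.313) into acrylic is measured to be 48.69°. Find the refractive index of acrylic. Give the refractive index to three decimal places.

Brewster's law: tan θ_B = n₂/n₁ (light incident in ice, refracted into acrylic).
n₂ = n₁ tan θ_B = 1.313 × tan 48.69° = 1.494.

n ≈ 1.494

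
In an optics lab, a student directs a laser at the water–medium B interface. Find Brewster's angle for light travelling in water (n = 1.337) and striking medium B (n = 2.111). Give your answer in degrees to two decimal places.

θ_B ≈ 57.65°

Here n₂/n₁ = 2.111/1.337 = 1.5789, and Brewster's law gives tan θ_B = n₂/n₁.
θ_B = arctan(1.5789) = 57.65°.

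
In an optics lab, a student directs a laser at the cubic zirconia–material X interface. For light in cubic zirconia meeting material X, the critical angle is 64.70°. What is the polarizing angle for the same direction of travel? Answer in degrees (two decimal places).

θ_B ≈ 42.12°

At the critical angle sin θ_c = n₂/n₁, giving n₂/n₁ = sin 64.70° = 0.9041.
Then tan θ_B = n₂/n₁ = 0.9041, so θ_B = arctan 0.9041 = 42.12°.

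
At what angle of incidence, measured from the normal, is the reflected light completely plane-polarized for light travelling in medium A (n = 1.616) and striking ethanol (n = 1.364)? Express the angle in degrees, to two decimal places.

θ_B ≈ 40.17°

tan θ_B = n₂/n₁ = 1.364/1.616 = 0.8441.
θ_B = arctan(0.8441) = 40.17°.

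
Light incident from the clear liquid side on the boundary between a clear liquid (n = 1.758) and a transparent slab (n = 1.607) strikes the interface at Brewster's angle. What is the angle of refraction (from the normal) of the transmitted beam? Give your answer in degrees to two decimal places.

θ_t ≈ 47.57°

First find Brewster's angle: tan θ_B = 1.607/1.758 = 0.9141, giving θ_B = 42.43°.
Since θ_B + θ_t = 90° at Brewster incidence, θ_t = 90° − 42.43° = 47.57°.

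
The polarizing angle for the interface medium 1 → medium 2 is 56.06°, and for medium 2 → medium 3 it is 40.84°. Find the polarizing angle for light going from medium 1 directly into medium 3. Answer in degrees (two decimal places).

θ_B ≈ 52.10°

n₂/n₁ = tan 56.06° = 1.4859 and n₃/n₂ = tan 40.84° = 0.8644.
n₃/n₁ = 1.2844. Then tan θ_B(1→3) = n₃/n₁, so θ_B(1→3) = arctan(1.2844) = 52.10°.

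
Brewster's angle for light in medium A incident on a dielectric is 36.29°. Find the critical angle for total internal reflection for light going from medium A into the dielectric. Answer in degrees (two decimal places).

tan θ_B = n₂/n₁ = tan 36.29° = 0.7343.
Total internal reflection: sin θ_c = n₂/n₁ = 0.7343.
θ_c = arcsin(0.7343) = 47.25°.

θ_c ≈ 47.25°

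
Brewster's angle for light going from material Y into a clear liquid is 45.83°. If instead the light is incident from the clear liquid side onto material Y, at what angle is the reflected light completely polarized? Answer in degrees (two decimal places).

The two Brewster angles are complementary: θ_B' = 90° − θ_B = 90° − 45.83° = 44.17°.

θ_B' ≈ 44.17°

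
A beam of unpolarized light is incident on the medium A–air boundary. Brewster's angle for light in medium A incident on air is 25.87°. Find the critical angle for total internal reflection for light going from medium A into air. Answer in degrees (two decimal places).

n₂/n₁ = tan 25.87° = 0.4849; the critical angle satisfies sin θ_c = n₂/n₁.
θ_c = arcsin(0.4849) = 29.01°.

θ_c ≈ 29.01°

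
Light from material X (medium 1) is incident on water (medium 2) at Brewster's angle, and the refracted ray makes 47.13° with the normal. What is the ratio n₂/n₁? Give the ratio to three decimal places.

n₂/n₁ ≈ 0.928

At Brewster incidence θ_B = 90° − θ_t = 90° − 47.13° = 42.87°.
tan θ_B = n₂/n₁, so n₂/n₁ = tan 42.87° = 0.928.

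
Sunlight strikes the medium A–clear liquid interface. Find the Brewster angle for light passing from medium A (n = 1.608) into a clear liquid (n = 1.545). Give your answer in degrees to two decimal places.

θ_B ≈ 43.86°

Brewster's condition: tan θ_B = n₂/n₁ = 1.545/1.608 = 0.9608. Taking the arctangent, θ_B = 43.86°.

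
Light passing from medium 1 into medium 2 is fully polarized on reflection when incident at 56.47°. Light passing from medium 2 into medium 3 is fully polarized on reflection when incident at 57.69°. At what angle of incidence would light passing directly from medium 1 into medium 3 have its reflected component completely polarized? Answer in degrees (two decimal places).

Each Brewster angle gives a ratio: n₂/n₁ = tan 56.47° = 1.5091, n₃/n₂ = tan 57.69° = 1.5812.
So n₃/n₁ = (n₂/n₁)(n₃/n₂) = 1.5091 × 1.5812 = 2.3863.
θ_B(1→3) = arctan(2.3863) = 67.26°.

θ_B ≈ 67.26°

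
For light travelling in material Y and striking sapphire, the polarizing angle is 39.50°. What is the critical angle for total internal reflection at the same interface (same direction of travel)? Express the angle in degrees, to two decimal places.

θ_c ≈ 55.52°

tan θ_B = n₂/n₁ = tan 39.50° = 0.8243.
Total internal reflection: sin θ_c = n₂/n₁ = 0.8243.
θ_c = arcsin(0.8243) = 55.52°.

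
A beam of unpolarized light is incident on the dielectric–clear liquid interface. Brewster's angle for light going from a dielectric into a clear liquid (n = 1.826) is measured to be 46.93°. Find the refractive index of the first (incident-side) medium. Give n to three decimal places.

n ≈ 1.707

At Brewster's angle, tan θ_B = n₂/n₁ with n₁ on the incident side (a dielectric) and n₂ on the transmitted side (a clear liquid).
n₁ = n₂ / tan θ_B = 1.826 / tan 46.93° = 1.707.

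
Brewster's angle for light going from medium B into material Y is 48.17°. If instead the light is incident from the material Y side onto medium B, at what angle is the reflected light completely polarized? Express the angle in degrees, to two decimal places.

θ_B' ≈ 41.83°

Reversing the direction swaps n₁ and n₂, so tan θ_B' = 1/tan θ_B and θ_B' = 90° − θ_B.
Hence θ_B' = 90° − 48.17° = 41.83°.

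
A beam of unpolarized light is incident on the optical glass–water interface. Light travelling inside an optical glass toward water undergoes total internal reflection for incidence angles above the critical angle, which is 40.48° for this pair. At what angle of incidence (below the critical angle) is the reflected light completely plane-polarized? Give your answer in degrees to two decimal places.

θ_B ≈ 32.99°

At the critical angle sin θ_c = n₂/n₁, giving n₂/n₁ = sin 40.48° = 0.6492.
Then tan θ_B = n₂/n₁ = 0.6492, so θ_B = arctan 0.6492 = 32.99°.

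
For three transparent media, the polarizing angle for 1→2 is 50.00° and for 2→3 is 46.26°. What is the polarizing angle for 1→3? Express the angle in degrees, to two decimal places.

n₂/n₁ = tan 50.00° = 1.1918 and n₃/n₂ = tan 46.26° = 1.0450.
So n₃/n₁ = (n₂/n₁)(n₃/n₂) = 1.1918 × 1.0450 = 1.2454.
θ_B(1→3) = arctan(1.2454) = 51.24°.

θ_B ≈ 51.24°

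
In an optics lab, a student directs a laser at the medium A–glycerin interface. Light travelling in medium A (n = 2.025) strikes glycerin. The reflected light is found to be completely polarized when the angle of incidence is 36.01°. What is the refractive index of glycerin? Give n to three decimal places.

Full polarization of the reflected beam means tan θ_B = n₂/n₁, where n₁ is the incident medium (medium A).
n₂ = n₁ tan θ_B = 2.025 × tan 36.01° = 1.472.

n ≈ 1.472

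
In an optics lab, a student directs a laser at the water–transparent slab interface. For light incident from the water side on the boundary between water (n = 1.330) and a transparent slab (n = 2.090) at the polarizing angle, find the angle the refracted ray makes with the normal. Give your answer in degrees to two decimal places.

First find Brewster's angle: tan θ_B = 2.090/1.330 = 1.5714, giving θ_B = 57.53°.
The refracted ray is perpendicular to the reflected ray, so θ_t = 90° − θ_B = 32.47°.

θ_t ≈ 32.47°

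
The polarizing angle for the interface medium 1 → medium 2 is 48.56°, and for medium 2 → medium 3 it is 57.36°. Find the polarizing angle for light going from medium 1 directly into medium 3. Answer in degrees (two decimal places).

θ_B ≈ 60.51°

Each Brewster angle gives a ratio: n₂/n₁ = tan 48.56° = 1.1327, n₃/n₂ = tan 57.36° = 1.5613.
Multiplying, n₃/n₁ = 1.1327 × 1.5613 = 1.7684, and θ_B(1→3) = arctan 1.7684 = 60.51°.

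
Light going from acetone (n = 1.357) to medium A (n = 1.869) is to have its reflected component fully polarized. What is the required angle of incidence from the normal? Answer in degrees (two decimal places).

The reflected p-component vanishes when tan θ_B = n₂/n₁.
tan θ_B = n₂/n₁ = 1.869/1.357 = 1.3773. Taking the arctangent, θ_B = 54.02°.

θ_B ≈ 54.02°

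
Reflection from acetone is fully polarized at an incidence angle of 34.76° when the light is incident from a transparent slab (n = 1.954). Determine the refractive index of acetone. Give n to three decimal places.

n ≈ 1.356

Full polarization of the reflected beam means tan θ_B = n₂/n₁, where n₁ is the incident medium (a transparent slab).
n₂ = n₁ tan θ_B = 1.954 × tan 34.76° = 1.356.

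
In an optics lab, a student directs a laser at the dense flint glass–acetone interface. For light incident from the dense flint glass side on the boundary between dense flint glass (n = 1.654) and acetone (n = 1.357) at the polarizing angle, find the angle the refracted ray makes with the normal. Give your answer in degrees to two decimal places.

First find Brewster's angle: tan θ_B = 1.357/1.654 = 0.8204, giving θ_B = 39.37°.
Since θ_B + θ_t = 90° at Brewster incidence, θ_t = 90° − 39.37° = 50.63°.

θ_t ≈ 50.63°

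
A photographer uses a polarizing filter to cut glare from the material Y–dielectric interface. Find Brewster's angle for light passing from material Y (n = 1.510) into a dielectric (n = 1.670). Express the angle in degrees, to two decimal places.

Brewster's condition: tan θ_B = n₂/n₁ = 1.670/1.510 = 1.1060.
θ_B = arctan(1.1060) = 47.88°.

θ_B ≈ 47.88°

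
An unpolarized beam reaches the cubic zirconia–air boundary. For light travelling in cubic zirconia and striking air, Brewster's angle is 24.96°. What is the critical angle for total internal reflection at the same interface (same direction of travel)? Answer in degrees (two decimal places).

θ_c ≈ 27.74°

tan θ_B = n₂/n₁ = tan 24.96° = 0.4655.
Total internal reflection: sin θ_c = n₂/n₁ = 0.4655.
θ_c = arcsin(0.4655) = 27.74°.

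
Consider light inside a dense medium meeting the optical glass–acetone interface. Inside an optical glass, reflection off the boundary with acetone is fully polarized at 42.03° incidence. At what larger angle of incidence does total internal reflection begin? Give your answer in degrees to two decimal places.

tan θ_B = n₂/n₁ = tan 42.03° = 0.9014.
Total internal reflection: sin θ_c = n₂/n₁ = 0.9014.
θ_c = arcsin(0.9014) = 64.34°.

θ_c ≈ 64.34°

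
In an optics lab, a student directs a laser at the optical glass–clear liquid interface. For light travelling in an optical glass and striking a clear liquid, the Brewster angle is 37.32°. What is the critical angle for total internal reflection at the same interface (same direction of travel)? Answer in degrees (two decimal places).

θ_c ≈ 49.67°

tan θ_B = n₂/n₁ = tan 37.32° = 0.7623.
Total internal reflection: sin θ_c = n₂/n₁ = 0.7623.
θ_c = arcsin(0.7623) = 49.67°.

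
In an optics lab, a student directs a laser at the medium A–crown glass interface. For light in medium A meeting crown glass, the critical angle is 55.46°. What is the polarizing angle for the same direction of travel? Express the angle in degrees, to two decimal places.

θ_B ≈ 39.48°

At the critical angle sin θ_c = n₂/n₁, giving n₂/n₁ = sin 55.46° = 0.8237.
Then tan θ_B = n₂/n₁ = 0.8237, so θ_B = arctan 0.8237 = 39.48°.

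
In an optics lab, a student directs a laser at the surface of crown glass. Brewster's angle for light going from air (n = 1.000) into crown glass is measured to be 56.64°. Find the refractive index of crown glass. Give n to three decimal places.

n ≈ 1.519

Full polarization of the reflected beam means tan θ_B = n₂/n₁, where n₁ is the incident medium (air).
n₂ = n₁ tan θ_B = 1.000 × tan 56.64° = 1.519.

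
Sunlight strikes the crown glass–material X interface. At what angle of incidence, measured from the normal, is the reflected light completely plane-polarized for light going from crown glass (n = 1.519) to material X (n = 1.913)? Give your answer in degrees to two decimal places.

θ_B ≈ 51.55°

Here n₂/n₁ = 1.913/1.519 = 1.2594, and Brewster's law gives tan θ_B = n₂/n₁.
So θ_B = arctan 1.2594 = 51.55°.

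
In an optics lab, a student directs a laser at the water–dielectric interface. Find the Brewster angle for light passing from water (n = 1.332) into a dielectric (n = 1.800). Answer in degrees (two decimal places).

At Brewster's angle the reflected and refracted rays are perpendicular, which with Snell's law gives tan θ_B = n₂/n₁.
Here n₂/n₁ = 1.800/1.332 = 1.3514, and Brewster's law gives tan θ_B = n₂/n₁.
θ_B = arctan(1.3514) = 53.50°.

θ_B ≈ 53.50°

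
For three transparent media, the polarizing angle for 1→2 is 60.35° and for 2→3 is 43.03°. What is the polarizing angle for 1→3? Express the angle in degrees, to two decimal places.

tan θ_B(1→2) = n₂/n₁ = tan 60.35° = 1.7567.
tan θ_B(2→3) = n₃/n₂ = tan 43.03° = 0.9335.
n₃/n₁ = 1.6399. Then tan θ_B(1→3) = n₃/n₁, so θ_B(1→3) = arctan(1.6399) = 58.63°.

θ_B ≈ 58.63°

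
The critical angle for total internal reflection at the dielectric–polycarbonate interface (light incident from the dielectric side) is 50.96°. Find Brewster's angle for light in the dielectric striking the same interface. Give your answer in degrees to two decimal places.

θ_B ≈ 37.84°

n₂/n₁ = sin θ_c = sin 50.96° = 0.7767.
tan θ_B equals the same ratio, so θ_B = arctan(0.7767) = 37.84°.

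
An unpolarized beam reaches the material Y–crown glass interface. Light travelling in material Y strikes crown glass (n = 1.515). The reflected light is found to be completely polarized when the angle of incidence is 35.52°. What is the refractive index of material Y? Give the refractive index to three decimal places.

n ≈ 2.122

At Brewster's angle, tan θ_B = n₂/n₁ with n₁ on the incident side (material Y) and n₂ on the transmitted side (crown glass).
n₁ = n₂ / tan θ_B = 1.515 / tan 35.52° = 2.122.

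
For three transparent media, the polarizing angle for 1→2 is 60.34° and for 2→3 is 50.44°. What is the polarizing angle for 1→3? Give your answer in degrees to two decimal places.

θ_B ≈ 64.81°

tan θ_B(1→2) = n₂/n₁ = tan 60.34° = 1.7560.
tan θ_B(2→3) = n₃/n₂ = tan 50.44° = 1.2105.
Multiplying, n₃/n₁ = 1.7560 × 1.2105 = 2.1257, and θ_B(1→3) = arctan 2.1257 = 64.81°.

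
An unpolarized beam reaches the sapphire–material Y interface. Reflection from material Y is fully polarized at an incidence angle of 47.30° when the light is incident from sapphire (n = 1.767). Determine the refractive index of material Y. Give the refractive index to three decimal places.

n ≈ 1.915

At the Brewster angle, tan θ_B = n₂/n₁ with n₁ on the incident side (sapphire) and n₂ on the transmitted side (material Y).
n₂ = n₁ tan θ_B = 1.767 × tan 47.30° = 1.915.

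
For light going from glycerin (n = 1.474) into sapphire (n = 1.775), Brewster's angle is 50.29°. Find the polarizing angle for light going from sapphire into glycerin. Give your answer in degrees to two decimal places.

θ_B' ≈ 39.71°

Reversing the direction swaps n₁ and n₂, so tan θ_B' = 1/tan θ_B and θ_B' = 90° − θ_B.
Hence θ_B' = 90° − 50.29° = 39.71°.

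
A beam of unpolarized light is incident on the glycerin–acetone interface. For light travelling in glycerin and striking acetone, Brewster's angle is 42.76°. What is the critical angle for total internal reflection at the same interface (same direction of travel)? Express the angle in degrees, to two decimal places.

From Brewster, n₂/n₁ = tan θ_B = tan 42.76° = 0.9247.
Then sin θ_c = n₂/n₁ = 0.9247, so θ_c = arcsin 0.9247 = 67.63°.

θ_c ≈ 67.63°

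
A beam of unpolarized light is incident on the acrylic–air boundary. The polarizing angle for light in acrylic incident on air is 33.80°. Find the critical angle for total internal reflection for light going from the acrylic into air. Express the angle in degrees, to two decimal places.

θ_c ≈ 42.02°

tan θ_B = n₂/n₁ = tan 33.80° = 0.6694.
Total internal reflection: sin θ_c = n₂/n₁ = 0.6694.
θ_c = arcsin(0.6694) = 42.02°.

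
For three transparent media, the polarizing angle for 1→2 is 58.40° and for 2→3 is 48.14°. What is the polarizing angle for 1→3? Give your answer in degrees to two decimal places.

Each Brewster angle gives a ratio: n₂/n₁ = tan 58.40° = 1.6255, n₃/n₂ = tan 48.14° = 1.1161.
So n₃/n₁ = (n₂/n₁)(n₃/n₂) = 1.6255 × 1.1161 = 1.8142.
θ_B(1→3) = arctan(1.8142) = 61.14°.

θ_B ≈ 61.14°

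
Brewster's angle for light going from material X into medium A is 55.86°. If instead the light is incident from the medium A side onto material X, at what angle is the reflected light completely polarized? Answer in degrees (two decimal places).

The two Brewster angles are complementary: θ_B' = 90° − θ_B = 90° − 55.86° = 34.14°.

θ_B' ≈ 34.14°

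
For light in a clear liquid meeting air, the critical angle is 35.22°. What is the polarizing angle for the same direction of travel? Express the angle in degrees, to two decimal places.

sin θ_c = n₂/n₁, so n₂/n₁ = sin 35.22° = 0.5767.
Brewster: tan θ_B = n₂/n₁ = 0.5767.
θ_B = arctan(0.5767) = 29.97°.

θ_B ≈ 29.97°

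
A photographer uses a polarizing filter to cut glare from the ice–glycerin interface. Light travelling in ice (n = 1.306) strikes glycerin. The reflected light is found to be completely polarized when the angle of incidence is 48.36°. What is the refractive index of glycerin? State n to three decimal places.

n ≈ 1.469

Brewster's law: tan θ_B = n₂/n₁ (light incident in ice, refracted into glycerin).
n₂ = n₁ tan θ_B = 1.306 × tan 48.36° = 1.469.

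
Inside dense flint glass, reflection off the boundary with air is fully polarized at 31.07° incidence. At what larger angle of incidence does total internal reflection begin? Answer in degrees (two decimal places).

θ_c ≈ 37.05°

n₂/n₁ = tan 31.07° = 0.6025; the critical angle satisfies sin θ_c = n₂/n₁.
θ_c = arcsin(0.6025) = 37.05°.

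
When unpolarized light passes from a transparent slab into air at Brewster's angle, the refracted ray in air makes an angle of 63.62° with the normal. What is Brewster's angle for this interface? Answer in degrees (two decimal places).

Brewster's condition makes the reflected and refracted beams perpendicular: θ_B + θ_t = 90°.
So θ_B = 90° − θ_t = 90° − 63.62° = 26.38°.

θ_B ≈ 26.38°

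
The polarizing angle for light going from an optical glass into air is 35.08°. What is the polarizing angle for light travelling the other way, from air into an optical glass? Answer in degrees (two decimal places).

The two Brewster angles are complementary: θ_B' = 90° − θ_B = 90° − 35.08° = 54.92°.

θ_B' ≈ 54.92°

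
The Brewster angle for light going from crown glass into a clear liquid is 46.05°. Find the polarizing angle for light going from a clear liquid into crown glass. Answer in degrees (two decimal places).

Reversing the direction swaps n₁ and n₂, so tan θ_B' = 1/tan θ_B and θ_B' = 90° − θ_B.
Hence θ_B' = 90° − 46.05° = 43.95°.

θ_B' ≈ 43.95°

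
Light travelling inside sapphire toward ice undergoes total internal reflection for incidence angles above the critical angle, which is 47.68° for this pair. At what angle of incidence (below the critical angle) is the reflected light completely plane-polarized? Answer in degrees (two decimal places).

At the critical angle sin θ_c = n₂/n₁, giving n₂/n₁ = sin 47.68° = 0.7394.
Then tan θ_B = n₂/n₁ = 0.7394, so θ_B = arctan 0.7394 = 36.48°.

θ_B ≈ 36.48°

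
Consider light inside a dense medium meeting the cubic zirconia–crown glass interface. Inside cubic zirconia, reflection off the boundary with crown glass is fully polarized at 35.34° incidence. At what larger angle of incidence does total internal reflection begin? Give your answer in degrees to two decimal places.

tan θ_B = n₂/n₁ = tan 35.34° = 0.7091.
Total internal reflection: sin θ_c = n₂/n₁ = 0.7091.
θ_c = arcsin(0.7091) = 45.16°.

θ_c ≈ 45.16°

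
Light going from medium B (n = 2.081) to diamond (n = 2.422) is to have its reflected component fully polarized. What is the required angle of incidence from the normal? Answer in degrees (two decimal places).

θ_B ≈ 49.33°

At Brewster's angle the reflected and refracted rays are perpendicular, which with Snell's law gives tan θ_B = n₂/n₁.
tan θ_B = n₂/n₁ = 2.422/2.081 = 1.1639.
θ_B = arctan(1.1639) = 49.33°.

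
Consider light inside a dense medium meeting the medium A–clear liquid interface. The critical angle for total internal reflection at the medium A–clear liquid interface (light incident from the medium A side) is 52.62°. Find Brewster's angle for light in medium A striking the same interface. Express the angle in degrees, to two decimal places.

At the critical angle sin θ_c = n₂/n₁, giving n₂/n₁ = sin 52.62° = 0.7946.
Then tan θ_B = n₂/n₁ = 0.7946, so θ_B = arctan 0.7946 = 38.47°.

θ_B ≈ 38.47°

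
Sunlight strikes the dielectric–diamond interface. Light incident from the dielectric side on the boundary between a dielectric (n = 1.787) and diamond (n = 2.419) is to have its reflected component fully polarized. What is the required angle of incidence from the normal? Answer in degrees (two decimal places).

θ_B ≈ 53.55°

Here n₂/n₁ = 2.419/1.787 = 1.3537, and Brewster's law gives tan θ_B = n₂/n₁. Taking the arctangent, θ_B = 53.55°.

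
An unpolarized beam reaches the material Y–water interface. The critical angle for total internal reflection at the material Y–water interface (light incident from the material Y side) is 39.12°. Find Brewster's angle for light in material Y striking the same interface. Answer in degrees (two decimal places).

θ_B ≈ 32.25°

n₂/n₁ = sin θ_c = sin 39.12° = 0.6309.
tan θ_B equals the same ratio, so θ_B = arctan(0.6309) = 32.25°.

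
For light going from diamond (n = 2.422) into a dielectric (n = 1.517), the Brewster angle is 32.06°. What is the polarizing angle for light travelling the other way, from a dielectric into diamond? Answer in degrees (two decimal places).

tan θ_B' = n₁/n₂ = 1/tan θ_B, so θ_B' = 90° − θ_B.
θ_B' = 90° − 32.06° = 57.94°.

θ_B' ≈ 57.94°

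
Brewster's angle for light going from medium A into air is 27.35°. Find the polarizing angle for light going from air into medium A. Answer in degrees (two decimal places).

θ_B' ≈ 62.65°

tan θ_B' = n₁/n₂ = 1/tan θ_B, so θ_B' = 90° − θ_B.
θ_B' = 90° − 27.35° = 62.65°.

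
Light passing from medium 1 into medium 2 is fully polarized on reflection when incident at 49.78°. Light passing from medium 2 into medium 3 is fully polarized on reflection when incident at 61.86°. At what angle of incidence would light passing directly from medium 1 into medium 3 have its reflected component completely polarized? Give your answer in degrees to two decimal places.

θ_B ≈ 65.66°

Each Brewster angle gives a ratio: n₂/n₁ = tan 49.78° = 1.1825, n₃/n₂ = tan 61.86° = 1.8697.
n₃/n₁ = 2.2109. Then tan θ_B(1→3) = n₃/n₁, so θ_B(1→3) = arctan(2.2109) = 65.66°.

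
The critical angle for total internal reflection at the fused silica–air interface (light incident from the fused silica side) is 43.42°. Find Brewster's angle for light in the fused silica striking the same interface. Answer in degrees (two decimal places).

sin θ_c = n₂/n₁, so n₂/n₁ = sin 43.42° = 0.6873.
Brewster: tan θ_B = n₂/n₁ = 0.6873.
θ_B = arctan(0.6873) = 34.50°.

θ_B ≈ 34.50°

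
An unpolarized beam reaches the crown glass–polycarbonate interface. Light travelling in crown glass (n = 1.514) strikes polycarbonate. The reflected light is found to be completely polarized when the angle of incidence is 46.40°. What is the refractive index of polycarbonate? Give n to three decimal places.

n ≈ 1.590

At Brewster's angle, tan θ_B = n₂/n₁ with n₁ on the incident side (crown glass) and n₂ on the transmitted side (polycarbonate).
n₂ = n₁ tan θ_B = 1.514 × tan 46.40° = 1.590.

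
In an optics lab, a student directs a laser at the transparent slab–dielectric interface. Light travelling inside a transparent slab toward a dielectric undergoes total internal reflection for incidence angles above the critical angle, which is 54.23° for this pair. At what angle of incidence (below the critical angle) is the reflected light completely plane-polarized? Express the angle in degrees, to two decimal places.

θ_B ≈ 39.05°

sin θ_c = n₂/n₁, so n₂/n₁ = sin 54.23° = 0.8114.
Brewster: tan θ_B = n₂/n₁ = 0.8114.
θ_B = arctan(0.8114) = 39.05°.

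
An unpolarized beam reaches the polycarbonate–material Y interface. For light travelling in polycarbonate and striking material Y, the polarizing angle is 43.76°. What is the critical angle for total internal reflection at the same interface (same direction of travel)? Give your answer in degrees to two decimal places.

tan θ_B = n₂/n₁ = tan 43.76° = 0.9576.
Total internal reflection: sin θ_c = n₂/n₁ = 0.9576.
θ_c = arcsin(0.9576) = 73.26°.

θ_c ≈ 73.26°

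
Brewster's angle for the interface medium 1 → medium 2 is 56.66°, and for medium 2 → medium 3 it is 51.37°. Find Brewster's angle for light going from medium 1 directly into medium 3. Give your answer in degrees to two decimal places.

θ_B ≈ 62.27°

tan θ_B(1→2) = n₂/n₁ = tan 56.66° = 1.5200.
tan θ_B(2→3) = n₃/n₂ = tan 51.37° = 1.2513.
n₃/n₁ = 1.9021. Then tan θ_B(1→3) = n₃/n₁, so θ_B(1→3) = arctan(1.9021) = 62.27°.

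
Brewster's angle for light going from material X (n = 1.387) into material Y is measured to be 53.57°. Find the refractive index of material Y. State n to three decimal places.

n ≈ 1.879

Brewster's law: tan θ_B = n₂/n₁ (light incident in material X, refracted into material Y).
n₂ = n₁ tan θ_B = 1.387 × tan 53.57° = 1.879.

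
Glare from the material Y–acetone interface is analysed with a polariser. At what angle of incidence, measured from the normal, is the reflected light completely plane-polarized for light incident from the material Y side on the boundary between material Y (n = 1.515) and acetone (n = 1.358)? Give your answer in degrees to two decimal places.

θ_B ≈ 41.87°

Brewster's condition: tan θ_B = n₂/n₁ = 1.358/1.515 = 0.8964. Taking the arctangent, θ_B = 41.87°.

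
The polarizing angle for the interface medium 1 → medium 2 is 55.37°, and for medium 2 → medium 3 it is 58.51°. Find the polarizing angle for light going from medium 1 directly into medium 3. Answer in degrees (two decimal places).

n₂/n₁ = tan 55.37° = 1.4480 and n₃/n₂ = tan 58.51° = 1.6325.
n₃/n₁ = 2.3638. Then tan θ_B(1→3) = n₃/n₁, so θ_B(1→3) = arctan(2.3638) = 67.07°.

θ_B ≈ 67.07°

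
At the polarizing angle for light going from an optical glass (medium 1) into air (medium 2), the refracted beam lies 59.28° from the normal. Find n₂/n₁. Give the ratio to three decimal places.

θ_B + θ_t = 90°, so θ_B = 90° − 59.28° = 30.72°.
Then n₂/n₁ = tan θ_B = tan 30.72° = 0.594.

n₂/n₁ ≈ 0.594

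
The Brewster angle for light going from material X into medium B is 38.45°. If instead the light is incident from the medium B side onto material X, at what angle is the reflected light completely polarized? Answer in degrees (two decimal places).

θ_B' ≈ 51.55°

The two Brewster angles are complementary: θ_B' = 90° − θ_B = 90° − 38.45° = 51.55°.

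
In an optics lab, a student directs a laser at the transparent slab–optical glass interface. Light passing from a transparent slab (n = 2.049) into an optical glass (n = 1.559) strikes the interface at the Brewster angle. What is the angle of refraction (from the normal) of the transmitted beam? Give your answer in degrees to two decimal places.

θ_t ≈ 52.73°

tan θ_B = n₂/n₁ = 1.559/2.049 = 0.7609, so θ_B = 37.27°.
At Brewster's angle the reflected and refracted rays are perpendicular, so θ_t = 90° − θ_B = 90° − 37.27° = 52.73°.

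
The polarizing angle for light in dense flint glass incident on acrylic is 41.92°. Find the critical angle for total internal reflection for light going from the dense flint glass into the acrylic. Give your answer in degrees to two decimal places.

From Brewster, n₂/n₁ = tan θ_B = tan 41.92° = 0.8979.
Then sin θ_c = n₂/n₁ = 0.8979, so θ_c = arcsin 0.8979 = 63.88°.

θ_c ≈ 63.88°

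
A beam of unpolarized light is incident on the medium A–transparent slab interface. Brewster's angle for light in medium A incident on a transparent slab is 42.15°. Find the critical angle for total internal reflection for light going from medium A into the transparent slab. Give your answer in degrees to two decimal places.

tan θ_B = n₂/n₁ = tan 42.15° = 0.9052.
Total internal reflection: sin θ_c = n₂/n₁ = 0.9052.
θ_c = arcsin(0.9052) = 64.84°.

θ_c ≈ 64.84°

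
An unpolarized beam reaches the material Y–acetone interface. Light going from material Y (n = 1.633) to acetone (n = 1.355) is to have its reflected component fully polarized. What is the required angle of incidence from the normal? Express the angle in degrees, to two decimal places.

The reflected p-component vanishes when tan θ_B = n₂/n₁.
Brewster's condition: tan θ_B = n₂/n₁ = 1.355/1.633 = 0.8298.
So θ_B = arctan 0.8298 = 39.68°.

θ_B ≈ 39.68°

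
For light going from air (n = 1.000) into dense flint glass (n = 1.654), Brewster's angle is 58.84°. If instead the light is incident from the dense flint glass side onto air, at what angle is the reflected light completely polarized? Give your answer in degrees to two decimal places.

tan θ_B' = n₁/n₂ = 1/tan θ_B, so θ_B' = 90° − θ_B.
θ_B' = 90° − 58.84° = 31.16°.

θ_B' ≈ 31.16°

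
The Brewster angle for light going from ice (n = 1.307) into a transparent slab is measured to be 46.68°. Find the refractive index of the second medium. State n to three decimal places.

n ≈ 1.386

Full polarization of the reflected beam means tan θ_B = n₂/n₁, where n₁ is the incident medium (ice).
n₂ = n₁ tan θ_B = 1.307 × tan 46.68° = 1.386.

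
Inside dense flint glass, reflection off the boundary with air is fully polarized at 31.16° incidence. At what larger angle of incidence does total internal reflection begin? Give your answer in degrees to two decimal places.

θ_c ≈ 37.20°

n₂/n₁ = tan 31.16° = 0.6047; the critical angle satisfies sin θ_c = n₂/n₁.
θ_c = arcsin(0.6047) = 37.20°.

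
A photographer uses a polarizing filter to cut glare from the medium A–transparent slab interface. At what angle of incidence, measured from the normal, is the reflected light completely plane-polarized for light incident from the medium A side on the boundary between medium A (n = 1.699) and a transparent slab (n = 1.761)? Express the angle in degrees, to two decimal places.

θ_B ≈ 46.03°

Brewster's condition: tan θ_B = n₂/n₁ = 1.761/1.699 = 1.0365.
θ_B = arctan(1.0365) = 46.03°.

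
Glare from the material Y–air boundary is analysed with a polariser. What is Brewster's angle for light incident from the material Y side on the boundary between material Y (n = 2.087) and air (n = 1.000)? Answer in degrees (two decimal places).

θ_B ≈ 25.60°

Brewster's condition: tan θ_B = n₂/n₁ = 1.000/2.087 = 0.4792.
θ_B = arctan(0.4792) = 25.60°.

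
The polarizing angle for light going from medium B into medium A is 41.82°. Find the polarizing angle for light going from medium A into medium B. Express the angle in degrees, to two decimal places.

θ_B' ≈ 48.18°

The two Brewster angles are complementary: θ_B' = 90° − θ_B = 90° − 41.82° = 48.18°.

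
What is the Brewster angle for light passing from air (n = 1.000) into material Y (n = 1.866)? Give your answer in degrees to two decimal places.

θ_B ≈ 61.81°

Brewster's condition: tan θ_B = n₂/n₁ = 1.866/1.000 = 1.8660.
θ_B = arctan(1.8660) = 61.81°.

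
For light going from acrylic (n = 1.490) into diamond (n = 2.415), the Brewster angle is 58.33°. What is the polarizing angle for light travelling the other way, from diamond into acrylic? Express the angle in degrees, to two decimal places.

The two Brewster angles are complementary: θ_B' = 90° − θ_B = 90° − 58.33° = 31.67°.

θ_B' ≈ 31.67°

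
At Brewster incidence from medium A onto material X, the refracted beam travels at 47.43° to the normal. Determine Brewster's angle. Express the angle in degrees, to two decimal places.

θ_B ≈ 42.57°

At Brewster's angle the reflected and refracted rays are perpendicular, so θ_B + θ_t = 90°.
So θ_B = 90° − θ_t = 90° − 47.43° = 42.57°.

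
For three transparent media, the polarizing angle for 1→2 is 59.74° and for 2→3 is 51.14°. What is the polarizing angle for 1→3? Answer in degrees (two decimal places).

θ_B ≈ 64.82°

Each Brewster angle gives a ratio: n₂/n₁ = tan 59.74° = 1.7140, n₃/n₂ = tan 51.14° = 1.2411.
So n₃/n₁ = (n₂/n₁)(n₃/n₂) = 1.7140 × 1.2411 = 2.1273.
θ_B(1→3) = arctan(2.1273) = 64.82°.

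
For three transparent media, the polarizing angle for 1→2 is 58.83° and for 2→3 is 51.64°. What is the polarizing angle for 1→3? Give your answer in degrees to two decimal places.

tan θ_B(1→2) = n₂/n₁ = tan 58.83° = 1.6531.
tan θ_B(2→3) = n₃/n₂ = tan 51.64° = 1.2635.
n₃/n₁ = 2.0887. Then tan θ_B(1→3) = n₃/n₁, so θ_B(1→3) = arctan(2.0887) = 64.42°.

θ_B ≈ 64.42°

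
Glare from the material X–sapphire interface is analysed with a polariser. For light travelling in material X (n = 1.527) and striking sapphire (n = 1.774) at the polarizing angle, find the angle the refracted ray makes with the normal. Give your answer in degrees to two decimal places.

θ_B = arctan(n₂/n₁) = arctan(1.774/1.527) = 49.28°.
The refracted ray is perpendicular to the reflected ray, so θ_t = 90° − θ_B = 40.72°.

θ_t ≈ 40.72°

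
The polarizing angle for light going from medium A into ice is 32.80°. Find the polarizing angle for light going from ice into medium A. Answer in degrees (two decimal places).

θ_B' ≈ 57.20°

The two Brewster angles are complementary: θ_B' = 90° − θ_B = 90° − 32.80° = 57.20°.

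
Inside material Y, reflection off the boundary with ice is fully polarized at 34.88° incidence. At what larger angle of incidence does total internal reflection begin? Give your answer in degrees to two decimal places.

n₂/n₁ = tan 34.88° = 0.6971; the critical angle satisfies sin θ_c = n₂/n₁.
θ_c = arcsin(0.6971) = 44.19°.

θ_c ≈ 44.19°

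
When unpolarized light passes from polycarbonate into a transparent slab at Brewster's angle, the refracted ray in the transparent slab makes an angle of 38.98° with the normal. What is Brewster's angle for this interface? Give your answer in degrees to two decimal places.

θ_B ≈ 51.02°

At Brewster's angle the reflected and refracted rays are perpendicular, so θ_B + θ_t = 90°.
θ_B = 90° − 38.98° = 51.02°.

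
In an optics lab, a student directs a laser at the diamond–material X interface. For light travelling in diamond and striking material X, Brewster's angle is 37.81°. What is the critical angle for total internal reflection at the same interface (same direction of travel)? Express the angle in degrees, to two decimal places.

θ_c ≈ 50.89°

n₂/n₁ = tan 37.81° = 0.7760; the critical angle satisfies sin θ_c = n₂/n₁.
θ_c = arcsin(0.7760) = 50.89°.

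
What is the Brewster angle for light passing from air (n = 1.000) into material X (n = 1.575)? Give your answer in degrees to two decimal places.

The reflected p-component vanishes when tan θ_B = n₂/n₁.
Here n₂/n₁ = 1.575/1.000 = 1.5750, and Brewster's law gives tan θ_B = n₂/n₁.
θ_B = arctan(1.5750) = 57.59°.

θ_B ≈ 57.59°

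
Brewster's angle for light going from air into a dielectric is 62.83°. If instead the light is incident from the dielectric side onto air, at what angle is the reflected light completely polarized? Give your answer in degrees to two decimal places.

θ_B' ≈ 27.17°

Reversing the direction swaps n₁ and n₂, so tan θ_B' = 1/tan θ_B and θ_B' = 90° − θ_B.
Hence θ_B' = 90° − 62.83° = 27.17°.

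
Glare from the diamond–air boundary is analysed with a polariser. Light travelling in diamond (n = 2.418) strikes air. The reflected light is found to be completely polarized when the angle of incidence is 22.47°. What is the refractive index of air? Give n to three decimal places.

n ≈ 1.000

Brewster's law: tan θ_B = n₂/n₁ (light incident in diamond, refracted into air).
n₂ = n₁ tan θ_B = 2.418 × tan 22.47° = 1.000.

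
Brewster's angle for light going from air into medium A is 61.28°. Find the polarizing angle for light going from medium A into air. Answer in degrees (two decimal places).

Reversing the direction swaps n₁ and n₂, so tan θ_B' = 1/tan θ_B and θ_B' = 90° − θ_B.
Hence θ_B' = 90° − 61.28° = 28.72°.

θ_B' ≈ 28.72°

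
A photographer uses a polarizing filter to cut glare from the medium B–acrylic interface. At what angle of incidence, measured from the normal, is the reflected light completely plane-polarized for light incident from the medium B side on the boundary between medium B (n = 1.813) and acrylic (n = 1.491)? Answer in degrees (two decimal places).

Brewster's condition: tan θ_B = n₂/n₁ = 1.491/1.813 = 0.8224. Taking the arctangent, θ_B = 39.43°.

θ_B ≈ 39.43°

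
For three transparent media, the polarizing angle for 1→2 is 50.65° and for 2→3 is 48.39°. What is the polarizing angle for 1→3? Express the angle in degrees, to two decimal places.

θ_B ≈ 53.94°

tan θ_B(1→2) = n₂/n₁ = tan 50.65° = 1.2196.
tan θ_B(2→3) = n₃/n₂ = tan 48.39° = 1.1259.
So n₃/n₁ = (n₂/n₁)(n₃/n₂) = 1.2196 × 1.1259 = 1.3732.
θ_B(1→3) = arctan(1.3732) = 53.94°.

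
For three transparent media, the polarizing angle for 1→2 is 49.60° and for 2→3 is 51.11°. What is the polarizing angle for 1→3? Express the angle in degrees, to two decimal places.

Each Brewster angle gives a ratio: n₂/n₁ = tan 49.60° = 1.1750, n₃/n₂ = tan 51.11° = 1.2398.
Multiplying, n₃/n₁ = 1.1750 × 1.2398 = 1.4567, and θ_B(1→3) = arctan 1.4567 = 55.53°.

θ_B ≈ 55.53°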